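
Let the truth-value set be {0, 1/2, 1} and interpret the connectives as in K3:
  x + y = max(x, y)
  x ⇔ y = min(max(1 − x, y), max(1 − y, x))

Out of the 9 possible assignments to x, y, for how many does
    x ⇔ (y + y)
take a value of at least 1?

x = 0, y = 0 ↦ 1  ≥
x = 0, y = 1/2 ↦ 1/2  <
x = 0, y = 1 ↦ 0  <
x = 1/2, y = 0 ↦ 1/2  <
x = 1/2, y = 1/2 ↦ 1/2  <
x = 1/2, y = 1 ↦ 1/2  <
x = 1, y = 0 ↦ 0  <
x = 1, y = 1/2 ↦ 1/2  <
x = 1, y = 1 ↦ 1  ≥
So 2 of the 9 assignments meet the threshold.

2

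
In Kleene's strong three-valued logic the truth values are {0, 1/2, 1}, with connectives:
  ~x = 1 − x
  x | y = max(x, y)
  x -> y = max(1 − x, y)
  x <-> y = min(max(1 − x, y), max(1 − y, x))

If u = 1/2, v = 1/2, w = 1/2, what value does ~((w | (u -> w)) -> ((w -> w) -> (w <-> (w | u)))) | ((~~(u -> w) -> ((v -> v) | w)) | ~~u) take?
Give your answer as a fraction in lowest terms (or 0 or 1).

1/2

u -> w = 1/2 -> 1/2 = 1/2
w | (u -> w) = 1/2 | 1/2 = 1/2
w -> w = 1/2 -> 1/2 = 1/2
w | u = 1/2 | 1/2 = 1/2
w <-> (w | u) = 1/2 <-> 1/2 = 1/2
(w -> w) -> (w <-> (w | u)) = 1/2 -> 1/2 = 1/2
(w | (u -> w)) -> ((w -> w) -> (w <-> (w | u))) = 1/2 -> 1/2 = 1/2
~((w | (u -> w)) -> ((w -> w) -> (w <-> (w | u)))) = ~1/2 = 1/2
u -> w = 1/2 -> 1/2 = 1/2
~(u -> w) = ~1/2 = 1/2
~~(u -> w) = ~1/2 = 1/2
v -> v = 1/2 -> 1/2 = 1/2
(v -> v) | w = 1/2 | 1/2 = 1/2
~~(u -> w) -> ((v -> v) | w) = 1/2 -> 1/2 = 1/2
~u = ~1/2 = 1/2
~~u = ~1/2 = 1/2
(~~(u -> w) -> ((v -> v) | w)) | ~~u = 1/2 | 1/2 = 1/2
~((w | (u -> w)) -> ((w -> w) -> (w <-> (w | u)))) | ((~~(u -> w) -> ((v -> v) | w)) | ~~u) = 1/2 | 1/2 = 1/2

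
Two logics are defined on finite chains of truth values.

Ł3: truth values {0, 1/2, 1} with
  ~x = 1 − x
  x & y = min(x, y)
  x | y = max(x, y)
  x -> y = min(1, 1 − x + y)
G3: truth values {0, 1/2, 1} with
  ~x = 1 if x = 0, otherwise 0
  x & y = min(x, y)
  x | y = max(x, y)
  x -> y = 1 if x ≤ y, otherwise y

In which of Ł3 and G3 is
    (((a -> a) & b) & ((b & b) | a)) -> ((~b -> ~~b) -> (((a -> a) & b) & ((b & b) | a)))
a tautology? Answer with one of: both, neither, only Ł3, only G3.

In Ł3: every assignment gives 1 — tautology.
In G3: every assignment gives 1 — tautology.

both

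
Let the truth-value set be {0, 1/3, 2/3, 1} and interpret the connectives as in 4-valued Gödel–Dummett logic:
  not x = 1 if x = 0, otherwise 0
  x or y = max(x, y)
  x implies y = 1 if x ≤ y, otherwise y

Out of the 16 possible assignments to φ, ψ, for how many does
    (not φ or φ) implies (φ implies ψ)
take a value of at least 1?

φ = 0, ψ = 0 ↦ 1  ≥
φ = 0, ψ = 1/3 ↦ 1  ≥
φ = 0, ψ = 2/3 ↦ 1  ≥
φ = 0, ψ = 1 ↦ 1  ≥
φ = 1/3, ψ = 0 ↦ 0  <
φ = 1/3, ψ = 1/3 ↦ 1  ≥
φ = 1/3, ψ = 2/3 ↦ 1  ≥
φ = 1/3, ψ = 1 ↦ 1  ≥
φ = 2/3, ψ = 0 ↦ 0  <
φ = 2/3, ψ = 1/3 ↦ 1/3  <
φ = 2/3, ψ = 2/3 ↦ 1  ≥
φ = 2/3, ψ = 1 ↦ 1  ≥
φ = 1, ψ = 0 ↦ 0  <
φ = 1, ψ = 1/3 ↦ 1/3  <
φ = 1, ψ = 2/3 ↦ 2/3  <
φ = 1, ψ = 1 ↦ 1  ≥
So 10 of the 16 assignments meet the threshold.

10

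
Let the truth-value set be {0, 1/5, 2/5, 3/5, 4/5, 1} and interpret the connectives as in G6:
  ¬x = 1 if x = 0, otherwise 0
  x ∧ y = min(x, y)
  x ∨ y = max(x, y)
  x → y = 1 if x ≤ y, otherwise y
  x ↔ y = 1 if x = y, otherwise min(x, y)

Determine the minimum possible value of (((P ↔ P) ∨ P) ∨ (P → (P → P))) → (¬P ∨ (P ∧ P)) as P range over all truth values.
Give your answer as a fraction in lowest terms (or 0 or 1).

Take P = 1/5:
P ↔ P = 1/5 ↔ 1/5 = 1
(P ↔ P) ∨ P = 1 ∨ 1/5 = 1
P → P = 1/5 → 1/5 = 1
P → (P → P) = 1/5 → 1 = 1
((P ↔ P) ∨ P) ∨ (P → (P → P)) = 1 ∨ 1 = 1
¬P = ¬1/5 = 0
P ∧ P = 1/5 ∧ 1/5 = 1/5
¬P ∨ (P ∧ P) = 0 ∨ 1/5 = 1/5
(((P ↔ P) ∨ P) ∨ (P → (P → P))) → (¬P ∨ (P ∧ P)) = 1 → 1/5 = 1/5
No assignment yields a value below 1/5, so this is the minimum.

1/5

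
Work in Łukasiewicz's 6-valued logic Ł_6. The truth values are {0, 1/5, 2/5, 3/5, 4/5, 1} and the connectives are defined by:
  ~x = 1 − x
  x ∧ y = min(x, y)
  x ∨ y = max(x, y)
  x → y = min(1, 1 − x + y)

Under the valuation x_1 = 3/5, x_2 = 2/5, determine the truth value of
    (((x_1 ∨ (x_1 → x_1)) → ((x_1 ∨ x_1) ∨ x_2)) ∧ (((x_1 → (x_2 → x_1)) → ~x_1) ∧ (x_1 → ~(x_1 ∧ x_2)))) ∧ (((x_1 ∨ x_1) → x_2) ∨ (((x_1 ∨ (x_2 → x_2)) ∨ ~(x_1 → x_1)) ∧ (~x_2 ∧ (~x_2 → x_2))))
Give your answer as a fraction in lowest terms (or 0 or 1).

x_1 → x_1 = 3/5 → 3/5 = 1
x_1 ∨ (x_1 → x_1) = 3/5 ∨ 1 = 1
x_1 ∨ x_1 = 3/5 ∨ 3/5 = 3/5
(x_1 ∨ x_1) ∨ x_2 = 3/5 ∨ 2/5 = 3/5
(x_1 ∨ (x_1 → x_1)) → ((x_1 ∨ x_1) ∨ x_2) = 1 → 3/5 = 3/5
x_2 → x_1 = 2/5 → 3/5 = 1
x_1 → (x_2 → x_1) = 3/5 → 1 = 1
~x_1 = ~3/5 = 2/5
(x_1 → (x_2 → x_1)) → ~x_1 = 1 → 2/5 = 2/5
x_1 ∧ x_2 = 3/5 ∧ 2/5 = 2/5
~(x_1 ∧ x_2) = ~2/5 = 3/5
x_1 → ~(x_1 ∧ x_2) = 3/5 → 3/5 = 1
((x_1 → (x_2 → x_1)) → ~x_1) ∧ (x_1 → ~(x_1 ∧ x_2)) = 2/5 ∧ 1 = 2/5
((x_1 ∨ (x_1 → x_1)) → ((x_1 ∨ x_1) ∨ x_2)) ∧ (((x_1 → (x_2 → x_1)) → ~x_1) ∧ (x_1 → ~(x_1 ∧ x_2))) = 3/5 ∧ 2/5 = 2/5
x_1 ∨ x_1 = 3/5 ∨ 3/5 = 3/5
(x_1 ∨ x_1) → x_2 = 3/5 → 2/5 = 4/5
x_2 → x_2 = 2/5 → 2/5 = 1
x_1 ∨ (x_2 → x_2) = 3/5 ∨ 1 = 1
x_1 → x_1 = 3/5 → 3/5 = 1
~(x_1 → x_1) = ~1 = 0
(x_1 ∨ (x_2 → x_2)) ∨ ~(x_1 → x_1) = 1 ∨ 0 = 1
~x_2 = ~2/5 = 3/5
~x_2 = ~2/5 = 3/5
~x_2 → x_2 = 3/5 → 2/5 = 4/5
~x_2 ∧ (~x_2 → x_2) = 3/5 ∧ 4/5 = 3/5
((x_1 ∨ (x_2 → x_2)) ∨ ~(x_1 → x_1)) ∧ (~x_2 ∧ (~x_2 → x_2)) = 1 ∧ 3/5 = 3/5
((x_1 ∨ x_1) → x_2) ∨ (((x_1 ∨ (x_2 → x_2)) ∨ ~(x_1 → x_1)) ∧ (~x_2 ∧ (~x_2 → x_2))) = 4/5 ∨ 3/5 = 4/5
(((x_1 ∨ (x_1 → x_1)) → ((x_1 ∨ x_1) ∨ x_2)) ∧ (((x_1 → (x_2 → x_1)) → ~x_1) ∧ (x_1 → ~(x_1 ∧ x_2)))) ∧ (((x_1 ∨ x_1) → x_2) ∨ (((x_1 ∨ (x_2 → x_2)) ∨ ~(x_1 → x_1)) ∧ (~x_2 ∧ (~x_2 → x_2)))) = 2/5 ∧ 4/5 = 2/5

2/5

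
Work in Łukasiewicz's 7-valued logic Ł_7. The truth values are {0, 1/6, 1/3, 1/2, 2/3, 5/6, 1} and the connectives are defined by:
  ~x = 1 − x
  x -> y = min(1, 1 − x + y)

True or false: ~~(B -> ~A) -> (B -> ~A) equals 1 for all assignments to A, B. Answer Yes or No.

At A = 2/3, B = 1/2, for instance:
~A = ~2/3 = 1/3
B -> ~A = 1/2 -> 1/3 = 5/6
~(B -> ~A) = ~5/6 = 1/6
~~(B -> ~A) = ~1/6 = 5/6
~~(B -> ~A) -> (B -> ~A) = 5/6 -> 5/6 = 1
and checking the remaining 48 assignments likewise gives ≥ 1 in every case.

Yes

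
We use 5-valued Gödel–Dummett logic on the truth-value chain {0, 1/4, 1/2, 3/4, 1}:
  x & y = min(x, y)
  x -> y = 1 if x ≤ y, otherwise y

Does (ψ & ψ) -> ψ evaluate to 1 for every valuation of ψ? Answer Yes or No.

Yes

ψ = 0 ↦ 1
ψ = 1/4 ↦ 1
ψ = 1/2 ↦ 1
ψ = 3/4 ↦ 1
ψ = 1 ↦ 1
Every assignment gives a value ≥ 1.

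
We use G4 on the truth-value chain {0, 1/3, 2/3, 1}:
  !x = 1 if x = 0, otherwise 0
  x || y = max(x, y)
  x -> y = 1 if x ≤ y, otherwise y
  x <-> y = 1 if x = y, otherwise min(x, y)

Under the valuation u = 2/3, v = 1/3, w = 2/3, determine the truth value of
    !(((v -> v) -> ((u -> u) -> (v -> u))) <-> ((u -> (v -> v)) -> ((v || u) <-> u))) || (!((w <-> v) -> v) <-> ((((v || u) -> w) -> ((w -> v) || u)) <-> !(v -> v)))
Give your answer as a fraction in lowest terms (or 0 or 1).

v -> v = 1/3 -> 1/3 = 1
u -> u = 2/3 -> 2/3 = 1
v -> u = 1/3 -> 2/3 = 1
(u -> u) -> (v -> u) = 1 -> 1 = 1
(v -> v) -> ((u -> u) -> (v -> u)) = 1 -> 1 = 1
v -> v = 1/3 -> 1/3 = 1
u -> (v -> v) = 2/3 -> 1 = 1
v || u = 1/3 || 2/3 = 2/3
(v || u) <-> u = 2/3 <-> 2/3 = 1
(u -> (v -> v)) -> ((v || u) <-> u) = 1 -> 1 = 1
((v -> v) -> ((u -> u) -> (v -> u))) <-> ((u -> (v -> v)) -> ((v || u) <-> u)) = 1 <-> 1 = 1
!(((v -> v) -> ((u -> u) -> (v -> u))) <-> ((u -> (v -> v)) -> ((v || u) <-> u))) = !1 = 0
w <-> v = 2/3 <-> 1/3 = 1/3
(w <-> v) -> v = 1/3 -> 1/3 = 1
!((w <-> v) -> v) = !1 = 0
v || u = 1/3 || 2/3 = 2/3
(v || u) -> w = 2/3 -> 2/3 = 1
w -> v = 2/3 -> 1/3 = 1/3
(w -> v) || u = 1/3 || 2/3 = 2/3
((v || u) -> w) -> ((w -> v) || u) = 1 -> 2/3 = 2/3
v -> v = 1/3 -> 1/3 = 1
!(v -> v) = !1 = 0
(((v || u) -> w) -> ((w -> v) || u)) <-> !(v -> v) = 2/3 <-> 0 = 0
!((w <-> v) -> v) <-> ((((v || u) -> w) -> ((w -> v) || u)) <-> !(v -> v)) = 0 <-> 0 = 1
!(((v -> v) -> ((u -> u) -> (v -> u))) <-> ((u -> (v -> v)) -> ((v || u) <-> u))) || (!((w <-> v) -> v) <-> ((((v || u) -> w) -> ((w -> v) || u)) <-> !(v -> v))) = 0 || 1 = 1

1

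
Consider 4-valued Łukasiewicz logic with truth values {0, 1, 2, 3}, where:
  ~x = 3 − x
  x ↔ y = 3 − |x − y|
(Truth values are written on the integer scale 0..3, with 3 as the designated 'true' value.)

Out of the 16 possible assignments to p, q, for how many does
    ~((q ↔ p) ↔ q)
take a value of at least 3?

2

p = 0, q = 0 ↦ 3  ≥
p = 0, q = 1 ↦ 1  <
p = 0, q = 2 ↦ 1  <
p = 0, q = 3 ↦ 3  ≥
p = 1, q = 0 ↦ 2  <
p = 1, q = 1 ↦ 2  <
p = 1, q = 2 ↦ 0  <
p = 1, q = 3 ↦ 2  <
p = 2, q = 0 ↦ 1  <
p = 2, q = 1 ↦ 1  <
p = 2, q = 2 ↦ 1  <
p = 2, q = 3 ↦ 1  <
p = 3, q = 0 ↦ 0  <
p = 3, q = 1 ↦ 0  <
p = 3, q = 2 ↦ 0  <
p = 3, q = 3 ↦ 0  <
So 2 of the 16 assignments meet the threshold.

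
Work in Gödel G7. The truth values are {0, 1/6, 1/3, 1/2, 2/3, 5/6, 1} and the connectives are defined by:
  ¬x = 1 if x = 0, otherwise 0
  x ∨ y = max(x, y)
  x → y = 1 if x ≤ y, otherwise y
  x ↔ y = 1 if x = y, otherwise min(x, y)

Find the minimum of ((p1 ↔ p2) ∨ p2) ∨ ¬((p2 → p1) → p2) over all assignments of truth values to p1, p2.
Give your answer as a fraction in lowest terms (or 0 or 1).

Take p1 = 0, p2 = 1/6:
p1 ↔ p2 = 0 ↔ 1/6 = 0
(p1 ↔ p2) ∨ p2 = 0 ∨ 1/6 = 1/6
p2 → p1 = 1/6 → 0 = 0
(p2 → p1) → p2 = 0 → 1/6 = 1
¬((p2 → p1) → p2) = ¬1 = 0
((p1 ↔ p2) ∨ p2) ∨ ¬((p2 → p1) → p2) = 1/6 ∨ 0 = 1/6
No assignment yields a value below 1/6, so this is the minimum.

1/6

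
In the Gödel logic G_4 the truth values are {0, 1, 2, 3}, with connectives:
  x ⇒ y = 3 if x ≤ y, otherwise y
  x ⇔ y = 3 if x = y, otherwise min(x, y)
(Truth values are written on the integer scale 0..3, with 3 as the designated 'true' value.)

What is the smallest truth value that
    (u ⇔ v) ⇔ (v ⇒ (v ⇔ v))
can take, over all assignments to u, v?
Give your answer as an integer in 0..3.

0

Take u = 0, v = 1:
u ⇔ v = 0 ⇔ 1 = 0
v ⇔ v = 1 ⇔ 1 = 3
v ⇒ (v ⇔ v) = 1 ⇒ 3 = 3
(u ⇔ v) ⇔ (v ⇒ (v ⇔ v)) = 0 ⇔ 3 = 0
No assignment yields a value below 0, so this is the minimum.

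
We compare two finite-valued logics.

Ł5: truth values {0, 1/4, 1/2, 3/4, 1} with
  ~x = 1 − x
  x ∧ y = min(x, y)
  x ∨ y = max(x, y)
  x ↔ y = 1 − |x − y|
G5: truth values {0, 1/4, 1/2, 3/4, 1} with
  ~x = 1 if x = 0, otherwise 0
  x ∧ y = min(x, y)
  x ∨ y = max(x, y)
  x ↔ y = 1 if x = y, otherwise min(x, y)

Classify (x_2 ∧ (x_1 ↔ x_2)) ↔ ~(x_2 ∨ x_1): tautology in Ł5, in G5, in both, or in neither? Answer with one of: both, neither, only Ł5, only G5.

In Ł5: at x_1 = 0, x_2 = 0 the value is 0 — not a tautology.
In G5: at x_1 = 0, x_2 = 0 the value is 0 — not a tautology.

neither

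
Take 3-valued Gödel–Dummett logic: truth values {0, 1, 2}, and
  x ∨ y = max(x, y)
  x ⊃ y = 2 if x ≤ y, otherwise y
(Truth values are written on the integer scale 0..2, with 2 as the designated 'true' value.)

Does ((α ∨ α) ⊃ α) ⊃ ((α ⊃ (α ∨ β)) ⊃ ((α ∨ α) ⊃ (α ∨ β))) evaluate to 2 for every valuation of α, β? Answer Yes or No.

Yes

α = 0, β = 0 ↦ 2
α = 0, β = 1 ↦ 2
α = 0, β = 2 ↦ 2
α = 1, β = 0 ↦ 2
α = 1, β = 1 ↦ 2
α = 1, β = 2 ↦ 2
α = 2, β = 0 ↦ 2
α = 2, β = 1 ↦ 2
α = 2, β = 2 ↦ 2
Every assignment gives a value ≥ 2.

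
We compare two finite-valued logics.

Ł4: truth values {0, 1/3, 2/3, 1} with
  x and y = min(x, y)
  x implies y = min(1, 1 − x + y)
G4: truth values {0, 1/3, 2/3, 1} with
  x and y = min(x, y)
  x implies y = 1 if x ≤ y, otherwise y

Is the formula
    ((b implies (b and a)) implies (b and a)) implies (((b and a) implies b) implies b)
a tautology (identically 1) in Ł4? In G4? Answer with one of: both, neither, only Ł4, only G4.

only Ł4

In Ł4: every assignment gives 1 — tautology.
In G4: at a = 0, b = 1/3 the value is 1/3 — not a tautology.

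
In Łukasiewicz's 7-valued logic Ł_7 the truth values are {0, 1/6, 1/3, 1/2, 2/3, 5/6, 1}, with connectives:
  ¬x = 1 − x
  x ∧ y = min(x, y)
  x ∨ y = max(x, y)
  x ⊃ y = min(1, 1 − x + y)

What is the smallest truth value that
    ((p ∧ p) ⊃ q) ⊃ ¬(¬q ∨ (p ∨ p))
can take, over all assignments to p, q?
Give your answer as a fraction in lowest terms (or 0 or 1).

Take p = 0, q = 0:
p ∧ p = 0 ∧ 0 = 0
(p ∧ p) ⊃ q = 0 ⊃ 0 = 1
¬q = ¬0 = 1
p ∨ p = 0 ∨ 0 = 0
¬q ∨ (p ∨ p) = 1 ∨ 0 = 1
¬(¬q ∨ (p ∨ p)) = ¬1 = 0
((p ∧ p) ⊃ q) ⊃ ¬(¬q ∨ (p ∨ p)) = 1 ⊃ 0 = 0
No assignment yields a value below 0, so this is the minimum.

0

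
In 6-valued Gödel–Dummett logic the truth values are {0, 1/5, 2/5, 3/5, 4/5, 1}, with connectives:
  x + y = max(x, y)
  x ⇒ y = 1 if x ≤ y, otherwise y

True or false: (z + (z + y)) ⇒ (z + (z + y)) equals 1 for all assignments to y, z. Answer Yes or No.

At y = 1/5, z = 1, for instance:
z + y = 1 + 1/5 = 1
z + (z + y) = 1 + 1 = 1
(z + (z + y)) ⇒ (z + (z + y)) = 1 ⇒ 1 = 1
and checking the remaining 35 assignments likewise gives ≥ 1 in every case.

Yes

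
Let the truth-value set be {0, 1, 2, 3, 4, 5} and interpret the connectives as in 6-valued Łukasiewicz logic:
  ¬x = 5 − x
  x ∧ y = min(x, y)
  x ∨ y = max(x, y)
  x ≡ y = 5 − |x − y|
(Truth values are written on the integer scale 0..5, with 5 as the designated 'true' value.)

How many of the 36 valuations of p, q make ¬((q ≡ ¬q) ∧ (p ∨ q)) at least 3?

27

value 5: 12 assignments (counts)
value 4: 2 assignments (counts)
value 3: 13 assignments (counts)
value 2: 5 assignments
value 1: 4 assignments
So 27 of the 36 assignments meet the threshold.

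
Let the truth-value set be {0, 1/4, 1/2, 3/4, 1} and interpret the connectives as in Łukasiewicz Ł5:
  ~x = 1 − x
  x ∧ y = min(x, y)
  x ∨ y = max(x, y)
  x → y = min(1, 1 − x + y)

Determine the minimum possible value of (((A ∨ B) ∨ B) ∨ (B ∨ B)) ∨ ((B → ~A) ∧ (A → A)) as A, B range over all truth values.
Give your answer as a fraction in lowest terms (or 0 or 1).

3/4

Take A = 1/2, B = 3/4:
A ∨ B = 1/2 ∨ 3/4 = 3/4
(A ∨ B) ∨ B = 3/4 ∨ 3/4 = 3/4
B ∨ B = 3/4 ∨ 3/4 = 3/4
((A ∨ B) ∨ B) ∨ (B ∨ B) = 3/4 ∨ 3/4 = 3/4
~A = ~1/2 = 1/2
B → ~A = 3/4 → 1/2 = 3/4
A → A = 1/2 → 1/2 = 1
(B → ~A) ∧ (A → A) = 3/4 ∧ 1 = 3/4
(((A ∨ B) ∨ B) ∨ (B ∨ B)) ∨ ((B → ~A) ∧ (A → A)) = 3/4 ∨ 3/4 = 3/4
No assignment yields a value below 3/4, so this is the minimum.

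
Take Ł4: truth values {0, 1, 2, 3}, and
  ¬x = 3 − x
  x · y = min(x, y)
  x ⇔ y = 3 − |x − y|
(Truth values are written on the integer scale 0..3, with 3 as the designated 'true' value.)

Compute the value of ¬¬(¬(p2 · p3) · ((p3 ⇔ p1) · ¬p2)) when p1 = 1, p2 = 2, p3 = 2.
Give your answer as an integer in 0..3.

1

p2 · p3 = 2 · 2 = 2
¬(p2 · p3) = ¬2 = 1
p3 ⇔ p1 = 2 ⇔ 1 = 2
¬p2 = ¬2 = 1
(p3 ⇔ p1) · ¬p2 = 2 · 1 = 1
¬(p2 · p3) · ((p3 ⇔ p1) · ¬p2) = 1 · 1 = 1
¬(¬(p2 · p3) · ((p3 ⇔ p1) · ¬p2)) = ¬1 = 2
¬¬(¬(p2 · p3) · ((p3 ⇔ p1) · ¬p2)) = ¬2 = 1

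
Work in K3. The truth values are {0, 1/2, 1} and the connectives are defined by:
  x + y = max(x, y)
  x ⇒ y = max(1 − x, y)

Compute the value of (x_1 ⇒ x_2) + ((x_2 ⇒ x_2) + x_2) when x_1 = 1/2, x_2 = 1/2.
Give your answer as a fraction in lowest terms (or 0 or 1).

x_1 ⇒ x_2 = 1/2 ⇒ 1/2 = 1/2
x_2 ⇒ x_2 = 1/2 ⇒ 1/2 = 1/2
(x_2 ⇒ x_2) + x_2 = 1/2 + 1/2 = 1/2
(x_1 ⇒ x_2) + ((x_2 ⇒ x_2) + x_2) = 1/2 + 1/2 = 1/2

1/2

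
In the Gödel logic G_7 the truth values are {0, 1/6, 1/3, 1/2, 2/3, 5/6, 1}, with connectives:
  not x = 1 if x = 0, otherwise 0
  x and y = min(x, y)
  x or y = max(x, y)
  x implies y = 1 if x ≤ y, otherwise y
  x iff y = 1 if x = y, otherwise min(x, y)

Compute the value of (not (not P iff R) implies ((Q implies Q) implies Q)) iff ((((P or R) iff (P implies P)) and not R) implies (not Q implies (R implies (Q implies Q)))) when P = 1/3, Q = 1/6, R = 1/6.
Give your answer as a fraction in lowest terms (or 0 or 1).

1/6

not P = not 1/3 = 0
not P iff R = 0 iff 1/6 = 0
not (not P iff R) = not 0 = 1
Q implies Q = 1/6 implies 1/6 = 1
(Q implies Q) implies Q = 1 implies 1/6 = 1/6
not (not P iff R) implies ((Q implies Q) implies Q) = 1 implies 1/6 = 1/6
P or R = 1/3 or 1/6 = 1/3
P implies P = 1/3 implies 1/3 = 1
(P or R) iff (P implies P) = 1/3 iff 1 = 1/3
not R = not 1/6 = 0
((P or R) iff (P implies P)) and not R = 1/3 and 0 = 0
not Q = not 1/6 = 0
Q implies Q = 1/6 implies 1/6 = 1
R implies (Q implies Q) = 1/6 implies 1 = 1
not Q implies (R implies (Q implies Q)) = 0 implies 1 = 1
(((P or R) iff (P implies P)) and not R) implies (not Q implies (R implies (Q implies Q))) = 0 implies 1 = 1
(not (not P iff R) implies ((Q implies Q) implies Q)) iff ((((P or R) iff (P implies P)) and not R) implies (not Q implies (R implies (Q implies Q)))) = 1/6 iff 1 = 1/6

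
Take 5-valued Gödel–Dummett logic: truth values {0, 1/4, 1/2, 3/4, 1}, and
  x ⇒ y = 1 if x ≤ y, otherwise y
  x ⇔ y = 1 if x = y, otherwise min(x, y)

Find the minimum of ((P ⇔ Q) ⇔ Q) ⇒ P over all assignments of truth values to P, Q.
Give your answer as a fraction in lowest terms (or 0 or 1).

1/4

Take P = 1/4, Q = 0:
P ⇔ Q = 1/4 ⇔ 0 = 0
(P ⇔ Q) ⇔ Q = 0 ⇔ 0 = 1
((P ⇔ Q) ⇔ Q) ⇒ P = 1 ⇒ 1/4 = 1/4
No assignment yields a value below 1/4, so this is the minimum.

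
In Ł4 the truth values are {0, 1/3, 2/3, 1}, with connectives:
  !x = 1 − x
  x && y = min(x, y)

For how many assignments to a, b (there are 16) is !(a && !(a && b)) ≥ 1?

a = 0, b = 0 ↦ 1  ≥
a = 0, b = 1/3 ↦ 1  ≥
a = 0, b = 2/3 ↦ 1  ≥
a = 0, b = 1 ↦ 1  ≥
a = 1/3, b = 0 ↦ 2/3  <
a = 1/3, b = 1/3 ↦ 2/3  <
a = 1/3, b = 2/3 ↦ 2/3  <
a = 1/3, b = 1 ↦ 2/3  <
a = 2/3, b = 0 ↦ 1/3  <
a = 2/3, b = 1/3 ↦ 1/3  <
a = 2/3, b = 2/3 ↦ 2/3  <
a = 2/3, b = 1 ↦ 2/3  <
a = 1, b = 0 ↦ 0  <
a = 1, b = 1/3 ↦ 1/3  <
a = 1, b = 2/3 ↦ 2/3  <
a = 1, b = 1 ↦ 1  ≥
So 5 of the 16 assignments meet the threshold.

5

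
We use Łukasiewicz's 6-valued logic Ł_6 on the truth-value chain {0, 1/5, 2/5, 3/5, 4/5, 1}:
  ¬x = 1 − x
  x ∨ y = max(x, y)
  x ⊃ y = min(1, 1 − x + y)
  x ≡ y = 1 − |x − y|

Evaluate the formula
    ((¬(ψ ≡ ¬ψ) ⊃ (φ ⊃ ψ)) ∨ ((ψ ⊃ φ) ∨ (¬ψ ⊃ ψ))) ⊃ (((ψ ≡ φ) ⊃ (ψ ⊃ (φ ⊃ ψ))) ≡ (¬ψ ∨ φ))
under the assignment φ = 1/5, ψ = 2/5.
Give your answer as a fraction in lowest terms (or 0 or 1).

3/5

¬ψ = ¬2/5 = 3/5
ψ ≡ ¬ψ = 2/5 ≡ 3/5 = 4/5
¬(ψ ≡ ¬ψ) = ¬4/5 = 1/5
φ ⊃ ψ = 1/5 ⊃ 2/5 = 1
¬(ψ ≡ ¬ψ) ⊃ (φ ⊃ ψ) = 1/5 ⊃ 1 = 1
ψ ⊃ φ = 2/5 ⊃ 1/5 = 4/5
¬ψ = ¬2/5 = 3/5
¬ψ ⊃ ψ = 3/5 ⊃ 2/5 = 4/5
(ψ ⊃ φ) ∨ (¬ψ ⊃ ψ) = 4/5 ∨ 4/5 = 4/5
(¬(ψ ≡ ¬ψ) ⊃ (φ ⊃ ψ)) ∨ ((ψ ⊃ φ) ∨ (¬ψ ⊃ ψ)) = 1 ∨ 4/5 = 1
ψ ≡ φ = 2/5 ≡ 1/5 = 4/5
φ ⊃ ψ = 1/5 ⊃ 2/5 = 1
ψ ⊃ (φ ⊃ ψ) = 2/5 ⊃ 1 = 1
(ψ ≡ φ) ⊃ (ψ ⊃ (φ ⊃ ψ)) = 4/5 ⊃ 1 = 1
¬ψ = ¬2/5 = 3/5
¬ψ ∨ φ = 3/5 ∨ 1/5 = 3/5
((ψ ≡ φ) ⊃ (ψ ⊃ (φ ⊃ ψ))) ≡ (¬ψ ∨ φ) = 1 ≡ 3/5 = 3/5
((¬(ψ ≡ ¬ψ) ⊃ (φ ⊃ ψ)) ∨ ((ψ ⊃ φ) ∨ (¬ψ ⊃ ψ))) ⊃ (((ψ ≡ φ) ⊃ (ψ ⊃ (φ ⊃ ψ))) ≡ (¬ψ ∨ φ)) = 1 ⊃ 3/5 = 3/5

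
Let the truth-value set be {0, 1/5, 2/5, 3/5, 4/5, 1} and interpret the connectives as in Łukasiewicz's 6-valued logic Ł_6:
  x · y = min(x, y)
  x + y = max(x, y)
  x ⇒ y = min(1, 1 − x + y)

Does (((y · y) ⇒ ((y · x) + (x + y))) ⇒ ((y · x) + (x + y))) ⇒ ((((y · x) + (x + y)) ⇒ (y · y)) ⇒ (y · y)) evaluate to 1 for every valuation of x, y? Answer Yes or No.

At x = 1/5, y = 2/5, for instance:
y · y = 2/5 · 2/5 = 2/5
y · x = 2/5 · 1/5 = 1/5
x + y = 1/5 + 2/5 = 2/5
(y · x) + (x + y) = 1/5 + 2/5 = 2/5
(y · y) ⇒ ((y · x) + (x + y)) = 2/5 ⇒ 2/5 = 1
((y · y) ⇒ ((y · x) + (x + y))) ⇒ ((y · x) + (x + y)) = 1 ⇒ 2/5 = 2/5
((y · x) + (x + y)) ⇒ (y · y) = 2/5 ⇒ 2/5 = 1
(((y · x) + (x + y)) ⇒ (y · y)) ⇒ (y · y) = 1 ⇒ 2/5 = 2/5
(((y · y) ⇒ ((y · x) + (x + y))) ⇒ ((y · x) + (x + y))) ⇒ ((((y · x) + (x + y)) ⇒ (y · y)) ⇒ (y · y)) = 2/5 ⇒ 2/5 = 1
and checking the remaining 35 assignments likewise gives ≥ 1 in every case.

Yes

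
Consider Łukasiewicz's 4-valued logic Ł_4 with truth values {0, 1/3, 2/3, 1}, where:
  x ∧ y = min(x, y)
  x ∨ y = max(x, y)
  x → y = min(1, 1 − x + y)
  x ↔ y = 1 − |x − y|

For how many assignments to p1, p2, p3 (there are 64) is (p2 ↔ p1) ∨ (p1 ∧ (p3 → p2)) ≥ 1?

value 1: 22 assignments (counts)
value 2/3: 25 assignments
value 1/3: 12 assignments
value 0: 5 assignments
So 22 of the 64 assignments meet the threshold.

22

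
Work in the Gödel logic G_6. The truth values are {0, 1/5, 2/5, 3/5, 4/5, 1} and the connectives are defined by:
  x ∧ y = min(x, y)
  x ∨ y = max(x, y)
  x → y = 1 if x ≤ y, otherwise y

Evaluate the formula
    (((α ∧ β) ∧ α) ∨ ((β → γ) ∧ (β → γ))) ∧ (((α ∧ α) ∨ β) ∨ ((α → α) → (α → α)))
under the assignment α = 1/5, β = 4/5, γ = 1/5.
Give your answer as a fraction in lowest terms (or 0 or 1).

α ∧ β = 1/5 ∧ 4/5 = 1/5
(α ∧ β) ∧ α = 1/5 ∧ 1/5 = 1/5
β → γ = 4/5 → 1/5 = 1/5
β → γ = 4/5 → 1/5 = 1/5
(β → γ) ∧ (β → γ) = 1/5 ∧ 1/5 = 1/5
((α ∧ β) ∧ α) ∨ ((β → γ) ∧ (β → γ)) = 1/5 ∨ 1/5 = 1/5
α ∧ α = 1/5 ∧ 1/5 = 1/5
(α ∧ α) ∨ β = 1/5 ∨ 4/5 = 4/5
α → α = 1/5 → 1/5 = 1
α → α = 1/5 → 1/5 = 1
(α → α) → (α → α) = 1 → 1 = 1
((α ∧ α) ∨ β) ∨ ((α → α) → (α → α)) = 4/5 ∨ 1 = 1
(((α ∧ β) ∧ α) ∨ ((β → γ) ∧ (β → γ))) ∧ (((α ∧ α) ∨ β) ∨ ((α → α) → (α → α))) = 1/5 ∧ 1 = 1/5

1/5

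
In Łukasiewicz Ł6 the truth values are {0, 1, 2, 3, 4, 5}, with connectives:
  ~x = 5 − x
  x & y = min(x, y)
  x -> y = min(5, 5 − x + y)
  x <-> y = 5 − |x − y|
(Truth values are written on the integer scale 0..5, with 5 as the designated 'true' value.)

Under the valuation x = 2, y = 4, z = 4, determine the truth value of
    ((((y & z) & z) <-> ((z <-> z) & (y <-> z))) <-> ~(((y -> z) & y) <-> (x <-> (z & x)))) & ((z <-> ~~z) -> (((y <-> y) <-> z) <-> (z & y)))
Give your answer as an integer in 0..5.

y & z = 4 & 4 = 4
(y & z) & z = 4 & 4 = 4
z <-> z = 4 <-> 4 = 5
y <-> z = 4 <-> 4 = 5
(z <-> z) & (y <-> z) = 5 & 5 = 5
((y & z) & z) <-> ((z <-> z) & (y <-> z)) = 4 <-> 5 = 4
y -> z = 4 -> 4 = 5
(y -> z) & y = 5 & 4 = 4
z & x = 4 & 2 = 2
x <-> (z & x) = 2 <-> 2 = 5
((y -> z) & y) <-> (x <-> (z & x)) = 4 <-> 5 = 4
~(((y -> z) & y) <-> (x <-> (z & x))) = ~4 = 1
(((y & z) & z) <-> ((z <-> z) & (y <-> z))) <-> ~(((y -> z) & y) <-> (x <-> (z & x))) = 4 <-> 1 = 2
~z = ~4 = 1
~~z = ~1 = 4
z <-> ~~z = 4 <-> 4 = 5
y <-> y = 4 <-> 4 = 5
(y <-> y) <-> z = 5 <-> 4 = 4
z & y = 4 & 4 = 4
((y <-> y) <-> z) <-> (z & y) = 4 <-> 4 = 5
(z <-> ~~z) -> (((y <-> y) <-> z) <-> (z & y)) = 5 -> 5 = 5
((((y & z) & z) <-> ((z <-> z) & (y <-> z))) <-> ~(((y -> z) & y) <-> (x <-> (z & x)))) & ((z <-> ~~z) -> (((y <-> y) <-> z) <-> (z & y))) = 2 & 5 = 2

2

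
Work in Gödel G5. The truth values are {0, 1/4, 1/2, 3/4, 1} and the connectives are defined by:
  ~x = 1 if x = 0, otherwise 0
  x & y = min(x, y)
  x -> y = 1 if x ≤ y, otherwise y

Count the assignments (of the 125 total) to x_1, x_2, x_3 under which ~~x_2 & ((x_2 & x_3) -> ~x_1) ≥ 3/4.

36

value 1: 36 assignments (counts)
value 0: 89 assignments
So 36 of the 125 assignments meet the threshold.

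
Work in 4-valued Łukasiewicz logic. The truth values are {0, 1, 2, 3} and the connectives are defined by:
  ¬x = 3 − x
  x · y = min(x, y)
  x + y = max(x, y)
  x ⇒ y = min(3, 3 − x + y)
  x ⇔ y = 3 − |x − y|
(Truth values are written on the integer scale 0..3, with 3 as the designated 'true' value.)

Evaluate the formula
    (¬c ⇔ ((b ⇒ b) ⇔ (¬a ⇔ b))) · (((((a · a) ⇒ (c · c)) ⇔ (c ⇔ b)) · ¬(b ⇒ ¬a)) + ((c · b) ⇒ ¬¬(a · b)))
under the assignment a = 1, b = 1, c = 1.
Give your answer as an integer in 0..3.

¬c = ¬1 = 2
b ⇒ b = 1 ⇒ 1 = 3
¬a = ¬1 = 2
¬a ⇔ b = 2 ⇔ 1 = 2
(b ⇒ b) ⇔ (¬a ⇔ b) = 3 ⇔ 2 = 2
¬c ⇔ ((b ⇒ b) ⇔ (¬a ⇔ b)) = 2 ⇔ 2 = 3
a · a = 1 · 1 = 1
c · c = 1 · 1 = 1
(a · a) ⇒ (c · c) = 1 ⇒ 1 = 3
c ⇔ b = 1 ⇔ 1 = 3
((a · a) ⇒ (c · c)) ⇔ (c ⇔ b) = 3 ⇔ 3 = 3
¬a = ¬1 = 2
b ⇒ ¬a = 1 ⇒ 2 = 3
¬(b ⇒ ¬a) = ¬3 = 0
(((a · a) ⇒ (c · c)) ⇔ (c ⇔ b)) · ¬(b ⇒ ¬a) = 3 · 0 = 0
c · b = 1 · 1 = 1
a · b = 1 · 1 = 1
¬(a · b) = ¬1 = 2
¬¬(a · b) = ¬2 = 1
(c · b) ⇒ ¬¬(a · b) = 1 ⇒ 1 = 3
((((a · a) ⇒ (c · c)) ⇔ (c ⇔ b)) · ¬(b ⇒ ¬a)) + ((c · b) ⇒ ¬¬(a · b)) = 0 + 3 = 3
(¬c ⇔ ((b ⇒ b) ⇔ (¬a ⇔ b))) · (((((a · a) ⇒ (c · c)) ⇔ (c ⇔ b)) · ¬(b ⇒ ¬a)) + ((c · b) ⇒ ¬¬(a · b))) = 3 · 3 = 3

3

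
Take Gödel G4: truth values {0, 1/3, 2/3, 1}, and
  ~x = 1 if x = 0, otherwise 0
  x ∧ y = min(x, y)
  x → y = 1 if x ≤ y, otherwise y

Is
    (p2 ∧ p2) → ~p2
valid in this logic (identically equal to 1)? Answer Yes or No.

No

Counterexample: take p2 = 1/3.
p2 ∧ p2 = 1/3 ∧ 1/3 = 1/3
~p2 = ~1/3 = 0
(p2 ∧ p2) → ~p2 = 1/3 → 0 = 0
This gives 0 ≠ 1.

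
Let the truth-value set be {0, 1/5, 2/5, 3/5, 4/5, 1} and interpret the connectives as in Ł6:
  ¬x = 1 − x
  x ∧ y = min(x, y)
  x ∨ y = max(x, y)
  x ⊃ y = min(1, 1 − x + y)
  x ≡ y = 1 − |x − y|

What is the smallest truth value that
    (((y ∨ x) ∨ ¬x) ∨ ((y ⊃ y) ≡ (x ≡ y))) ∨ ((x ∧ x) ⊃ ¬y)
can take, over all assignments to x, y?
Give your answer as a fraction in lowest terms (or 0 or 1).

Take x = 2/5, y = 4/5:
y ∨ x = 4/5 ∨ 2/5 = 4/5
¬x = ¬2/5 = 3/5
(y ∨ x) ∨ ¬x = 4/5 ∨ 3/5 = 4/5
y ⊃ y = 4/5 ⊃ 4/5 = 1
x ≡ y = 2/5 ≡ 4/5 = 3/5
(y ⊃ y) ≡ (x ≡ y) = 1 ≡ 3/5 = 3/5
((y ∨ x) ∨ ¬x) ∨ ((y ⊃ y) ≡ (x ≡ y)) = 4/5 ∨ 3/5 = 4/5
x ∧ x = 2/5 ∧ 2/5 = 2/5
¬y = ¬4/5 = 1/5
(x ∧ x) ⊃ ¬y = 2/5 ⊃ 1/5 = 4/5
(((y ∨ x) ∨ ¬x) ∨ ((y ⊃ y) ≡ (x ≡ y))) ∨ ((x ∧ x) ⊃ ¬y) = 4/5 ∨ 4/5 = 4/5
No assignment yields a value below 4/5, so this is the minimum.

4/5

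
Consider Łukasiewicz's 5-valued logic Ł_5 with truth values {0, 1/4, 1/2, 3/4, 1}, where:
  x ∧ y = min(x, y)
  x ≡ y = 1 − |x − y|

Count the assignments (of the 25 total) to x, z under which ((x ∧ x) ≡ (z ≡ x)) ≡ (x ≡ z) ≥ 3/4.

value 1: 8 assignments (counts)
value 3/4: 8 assignments (counts)
value 1/2: 5 assignments
value 1/4: 2 assignments
value 0: 2 assignments
So 16 of the 25 assignments meet the threshold.

16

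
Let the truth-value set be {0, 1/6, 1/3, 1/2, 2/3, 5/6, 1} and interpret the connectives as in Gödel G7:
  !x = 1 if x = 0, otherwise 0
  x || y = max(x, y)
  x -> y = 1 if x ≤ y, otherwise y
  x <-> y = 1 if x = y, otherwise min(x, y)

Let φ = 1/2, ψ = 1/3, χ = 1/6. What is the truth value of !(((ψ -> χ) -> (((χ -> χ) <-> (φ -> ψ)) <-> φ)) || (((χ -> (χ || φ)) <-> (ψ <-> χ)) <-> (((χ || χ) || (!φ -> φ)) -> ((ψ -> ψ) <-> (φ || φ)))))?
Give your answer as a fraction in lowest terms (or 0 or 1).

0

ψ -> χ = 1/3 -> 1/6 = 1/6
χ -> χ = 1/6 -> 1/6 = 1
φ -> ψ = 1/2 -> 1/3 = 1/3
(χ -> χ) <-> (φ -> ψ) = 1 <-> 1/3 = 1/3
((χ -> χ) <-> (φ -> ψ)) <-> φ = 1/3 <-> 1/2 = 1/3
(ψ -> χ) -> (((χ -> χ) <-> (φ -> ψ)) <-> φ) = 1/6 -> 1/3 = 1
χ || φ = 1/6 || 1/2 = 1/2
χ -> (χ || φ) = 1/6 -> 1/2 = 1
ψ <-> χ = 1/3 <-> 1/6 = 1/6
(χ -> (χ || φ)) <-> (ψ <-> χ) = 1 <-> 1/6 = 1/6
χ || χ = 1/6 || 1/6 = 1/6
!φ = !1/2 = 0
!φ -> φ = 0 -> 1/2 = 1
(χ || χ) || (!φ -> φ) = 1/6 || 1 = 1
ψ -> ψ = 1/3 -> 1/3 = 1
φ || φ = 1/2 || 1/2 = 1/2
(ψ -> ψ) <-> (φ || φ) = 1 <-> 1/2 = 1/2
((χ || χ) || (!φ -> φ)) -> ((ψ -> ψ) <-> (φ || φ)) = 1 -> 1/2 = 1/2
((χ -> (χ || φ)) <-> (ψ <-> χ)) <-> (((χ || χ) || (!φ -> φ)) -> ((ψ -> ψ) <-> (φ || φ))) = 1/6 <-> 1/2 = 1/6
((ψ -> χ) -> (((χ -> χ) <-> (φ -> ψ)) <-> φ)) || (((χ -> (χ || φ)) <-> (ψ <-> χ)) <-> (((χ || χ) || (!φ -> φ)) -> ((ψ -> ψ) <-> (φ || φ)))) = 1 || 1/6 = 1
!(((ψ -> χ) -> (((χ -> χ) <-> (φ -> ψ)) <-> φ)) || (((χ -> (χ || φ)) <-> (ψ <-> χ)) <-> (((χ || χ) || (!φ -> φ)) -> ((ψ -> ψ) <-> (φ || φ))))) = !1 = 0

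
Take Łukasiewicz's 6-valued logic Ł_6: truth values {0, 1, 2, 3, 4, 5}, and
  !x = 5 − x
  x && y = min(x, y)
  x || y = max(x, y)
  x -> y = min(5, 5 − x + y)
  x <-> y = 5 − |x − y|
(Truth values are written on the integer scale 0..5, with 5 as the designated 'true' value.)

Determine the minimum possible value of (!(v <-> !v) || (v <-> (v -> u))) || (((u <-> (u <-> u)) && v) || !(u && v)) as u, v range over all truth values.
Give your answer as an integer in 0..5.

3

Take u = 2, v = 2:
!v = !2 = 3
v <-> !v = 2 <-> 3 = 4
!(v <-> !v) = !4 = 1
v -> u = 2 -> 2 = 5
v <-> (v -> u) = 2 <-> 5 = 2
!(v <-> !v) || (v <-> (v -> u)) = 1 || 2 = 2
u <-> u = 2 <-> 2 = 5
u <-> (u <-> u) = 2 <-> 5 = 2
(u <-> (u <-> u)) && v = 2 && 2 = 2
u && v = 2 && 2 = 2
!(u && v) = !2 = 3
((u <-> (u <-> u)) && v) || !(u && v) = 2 || 3 = 3
(!(v <-> !v) || (v <-> (v -> u))) || (((u <-> (u <-> u)) && v) || !(u && v)) = 2 || 3 = 3
No assignment yields a value below 3, so this is the minimum.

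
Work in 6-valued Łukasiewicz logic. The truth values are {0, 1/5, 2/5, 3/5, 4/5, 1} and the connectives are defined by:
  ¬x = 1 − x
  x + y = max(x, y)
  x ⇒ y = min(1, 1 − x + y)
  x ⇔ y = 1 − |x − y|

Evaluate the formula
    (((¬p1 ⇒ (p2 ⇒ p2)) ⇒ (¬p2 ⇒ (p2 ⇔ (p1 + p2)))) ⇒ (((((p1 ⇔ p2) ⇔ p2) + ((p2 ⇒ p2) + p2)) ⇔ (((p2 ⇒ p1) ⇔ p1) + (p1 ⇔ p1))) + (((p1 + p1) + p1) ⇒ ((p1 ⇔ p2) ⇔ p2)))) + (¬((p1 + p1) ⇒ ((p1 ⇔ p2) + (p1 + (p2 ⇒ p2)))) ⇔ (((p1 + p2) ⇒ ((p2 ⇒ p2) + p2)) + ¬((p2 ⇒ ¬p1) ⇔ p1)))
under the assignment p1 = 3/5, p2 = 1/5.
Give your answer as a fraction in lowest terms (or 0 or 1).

¬p1 = ¬3/5 = 2/5
p2 ⇒ p2 = 1/5 ⇒ 1/5 = 1
¬p1 ⇒ (p2 ⇒ p2) = 2/5 ⇒ 1 = 1
¬p2 = ¬1/5 = 4/5
p1 + p2 = 3/5 + 1/5 = 3/5
p2 ⇔ (p1 + p2) = 1/5 ⇔ 3/5 = 3/5
¬p2 ⇒ (p2 ⇔ (p1 + p2)) = 4/5 ⇒ 3/5 = 4/5
(¬p1 ⇒ (p2 ⇒ p2)) ⇒ (¬p2 ⇒ (p2 ⇔ (p1 + p2))) = 1 ⇒ 4/5 = 4/5
p1 ⇔ p2 = 3/5 ⇔ 1/5 = 3/5
(p1 ⇔ p2) ⇔ p2 = 3/5 ⇔ 1/5 = 3/5
p2 ⇒ p2 = 1/5 ⇒ 1/5 = 1
(p2 ⇒ p2) + p2 = 1 + 1/5 = 1
((p1 ⇔ p2) ⇔ p2) + ((p2 ⇒ p2) + p2) = 3/5 + 1 = 1
p2 ⇒ p1 = 1/5 ⇒ 3/5 = 1
(p2 ⇒ p1) ⇔ p1 = 1 ⇔ 3/5 = 3/5
p1 ⇔ p1 = 3/5 ⇔ 3/5 = 1
((p2 ⇒ p1) ⇔ p1) + (p1 ⇔ p1) = 3/5 + 1 = 1
(((p1 ⇔ p2) ⇔ p2) + ((p2 ⇒ p2) + p2)) ⇔ (((p2 ⇒ p1) ⇔ p1) + (p1 ⇔ p1)) = 1 ⇔ 1 = 1
p1 + p1 = 3/5 + 3/5 = 3/5
(p1 + p1) + p1 = 3/5 + 3/5 = 3/5
p1 ⇔ p2 = 3/5 ⇔ 1/5 = 3/5
(p1 ⇔ p2) ⇔ p2 = 3/5 ⇔ 1/5 = 3/5
((p1 + p1) + p1) ⇒ ((p1 ⇔ p2) ⇔ p2) = 3/5 ⇒ 3/5 = 1
((((p1 ⇔ p2) ⇔ p2) + ((p2 ⇒ p2) + p2)) ⇔ (((p2 ⇒ p1) ⇔ p1) + (p1 ⇔ p1))) + (((p1 + p1) + p1) ⇒ ((p1 ⇔ p2) ⇔ p2)) = 1 + 1 = 1
((¬p1 ⇒ (p2 ⇒ p2)) ⇒ (¬p2 ⇒ (p2 ⇔ (p1 + p2)))) ⇒ (((((p1 ⇔ p2) ⇔ p2) + ((p2 ⇒ p2) + p2)) ⇔ (((p2 ⇒ p1) ⇔ p1) + (p1 ⇔ p1))) + (((p1 + p1) + p1) ⇒ ((p1 ⇔ p2) ⇔ p2))) = 4/5 ⇒ 1 = 1
p1 + p1 = 3/5 + 3/5 = 3/5
p1 ⇔ p2 = 3/5 ⇔ 1/5 = 3/5
p2 ⇒ p2 = 1/5 ⇒ 1/5 = 1
p1 + (p2 ⇒ p2) = 3/5 + 1 = 1
(p1 ⇔ p2) + (p1 + (p2 ⇒ p2)) = 3/5 + 1 = 1
(p1 + p1) ⇒ ((p1 ⇔ p2) + (p1 + (p2 ⇒ p2))) = 3/5 ⇒ 1 = 1
¬((p1 + p1) ⇒ ((p1 ⇔ p2) + (p1 + (p2 ⇒ p2)))) = ¬1 = 0
p1 + p2 = 3/5 + 1/5 = 3/5
p2 ⇒ p2 = 1/5 ⇒ 1/5 = 1
(p2 ⇒ p2) + p2 = 1 + 1/5 = 1
(p1 + p2) ⇒ ((p2 ⇒ p2) + p2) = 3/5 ⇒ 1 = 1
¬p1 = ¬3/5 = 2/5
p2 ⇒ ¬p1 = 1/5 ⇒ 2/5 = 1
(p2 ⇒ ¬p1) ⇔ p1 = 1 ⇔ 3/5 = 3/5
¬((p2 ⇒ ¬p1) ⇔ p1) = ¬3/5 = 2/5
((p1 + p2) ⇒ ((p2 ⇒ p2) + p2)) + ¬((p2 ⇒ ¬p1) ⇔ p1) = 1 + 2/5 = 1
¬((p1 + p1) ⇒ ((p1 ⇔ p2) + (p1 + (p2 ⇒ p2)))) ⇔ (((p1 + p2) ⇒ ((p2 ⇒ p2) + p2)) + ¬((p2 ⇒ ¬p1) ⇔ p1)) = 0 ⇔ 1 = 0
(((¬p1 ⇒ (p2 ⇒ p2)) ⇒ (¬p2 ⇒ (p2 ⇔ (p1 + p2)))) ⇒ (((((p1 ⇔ p2) ⇔ p2) + ((p2 ⇒ p2) + p2)) ⇔ (((p2 ⇒ p1) ⇔ p1) + (p1 ⇔ p1))) + (((p1 + p1) + p1) ⇒ ((p1 ⇔ p2) ⇔ p2)))) + (¬((p1 + p1) ⇒ ((p1 ⇔ p2) + (p1 + (p2 ⇒ p2)))) ⇔ (((p1 + p2) ⇒ ((p2 ⇒ p2) + p2)) + ¬((p2 ⇒ ¬p1) ⇔ p1))) = 1 + 0 = 1

1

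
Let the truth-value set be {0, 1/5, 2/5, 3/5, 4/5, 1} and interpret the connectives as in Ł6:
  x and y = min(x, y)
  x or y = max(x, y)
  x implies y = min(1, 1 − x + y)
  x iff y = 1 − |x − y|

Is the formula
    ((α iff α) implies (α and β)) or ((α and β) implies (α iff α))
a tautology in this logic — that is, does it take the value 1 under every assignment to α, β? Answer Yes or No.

Yes

At α = 2/5, β = 1/5, for instance:
α iff α = 2/5 iff 2/5 = 1
α and β = 2/5 and 1/5 = 1/5
(α iff α) implies (α and β) = 1 implies 1/5 = 1/5
(α and β) implies (α iff α) = 1/5 implies 1 = 1
((α iff α) implies (α and β)) or ((α and β) implies (α iff α)) = 1/5 or 1 = 1
and checking the remaining 35 assignments likewise gives ≥ 1 in every case.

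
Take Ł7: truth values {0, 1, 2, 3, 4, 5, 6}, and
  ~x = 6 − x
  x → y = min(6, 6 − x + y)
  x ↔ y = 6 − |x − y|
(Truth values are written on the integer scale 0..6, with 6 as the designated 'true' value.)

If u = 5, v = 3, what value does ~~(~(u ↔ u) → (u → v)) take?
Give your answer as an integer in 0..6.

6

u ↔ u = 5 ↔ 5 = 6
~(u ↔ u) = ~6 = 0
u → v = 5 → 3 = 4
~(u ↔ u) → (u → v) = 0 → 4 = 6
~(~(u ↔ u) → (u → v)) = ~6 = 0
~~(~(u ↔ u) → (u → v)) = ~0 = 6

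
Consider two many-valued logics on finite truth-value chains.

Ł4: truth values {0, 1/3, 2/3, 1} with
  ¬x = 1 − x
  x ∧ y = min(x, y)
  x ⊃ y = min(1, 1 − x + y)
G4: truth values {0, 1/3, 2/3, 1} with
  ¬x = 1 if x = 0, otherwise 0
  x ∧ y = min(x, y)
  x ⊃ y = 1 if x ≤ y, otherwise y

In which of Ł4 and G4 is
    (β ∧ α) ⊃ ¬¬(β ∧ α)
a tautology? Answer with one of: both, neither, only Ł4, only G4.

both

In Ł4: every assignment gives 1 — tautology.
In G4: every assignment gives 1 — tautology.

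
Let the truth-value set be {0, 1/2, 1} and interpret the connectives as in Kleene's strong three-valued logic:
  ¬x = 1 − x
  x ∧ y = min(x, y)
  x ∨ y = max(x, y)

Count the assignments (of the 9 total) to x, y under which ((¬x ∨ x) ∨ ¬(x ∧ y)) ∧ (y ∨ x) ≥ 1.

x = 0, y = 0 ↦ 0  <
x = 0, y = 1/2 ↦ 1/2  <
x = 0, y = 1 ↦ 1  ≥
x = 1/2, y = 0 ↦ 1/2  <
x = 1/2, y = 1/2 ↦ 1/2  <
x = 1/2, y = 1 ↦ 1/2  <
x = 1, y = 0 ↦ 1  ≥
x = 1, y = 1/2 ↦ 1  ≥
x = 1, y = 1 ↦ 1  ≥
So 4 of the 9 assignments meet the threshold.

4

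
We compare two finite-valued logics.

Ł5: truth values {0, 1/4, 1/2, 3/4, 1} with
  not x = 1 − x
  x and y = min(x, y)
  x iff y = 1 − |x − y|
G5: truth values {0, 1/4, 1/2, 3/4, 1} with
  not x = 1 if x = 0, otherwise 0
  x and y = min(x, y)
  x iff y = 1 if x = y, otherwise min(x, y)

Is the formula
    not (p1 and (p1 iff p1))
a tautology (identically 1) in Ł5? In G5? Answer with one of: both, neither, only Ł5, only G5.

In Ł5: at p1 = 1/4 the value is 3/4 — not a tautology.
In G5: at p1 = 1/4 the value is 0 — not a tautology.

neither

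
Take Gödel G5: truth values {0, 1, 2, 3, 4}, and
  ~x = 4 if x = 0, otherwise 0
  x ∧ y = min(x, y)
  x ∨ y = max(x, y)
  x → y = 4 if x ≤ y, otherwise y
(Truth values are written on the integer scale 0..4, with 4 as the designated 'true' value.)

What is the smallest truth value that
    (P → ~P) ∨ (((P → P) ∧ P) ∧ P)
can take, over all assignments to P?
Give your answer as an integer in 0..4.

1

Take P = 1:
~P = ~1 = 0
P → ~P = 1 → 0 = 0
P → P = 1 → 1 = 4
(P → P) ∧ P = 4 ∧ 1 = 1
((P → P) ∧ P) ∧ P = 1 ∧ 1 = 1
(P → ~P) ∨ (((P → P) ∧ P) ∧ P) = 0 ∨ 1 = 1
No assignment yields a value below 1, so this is the minimum.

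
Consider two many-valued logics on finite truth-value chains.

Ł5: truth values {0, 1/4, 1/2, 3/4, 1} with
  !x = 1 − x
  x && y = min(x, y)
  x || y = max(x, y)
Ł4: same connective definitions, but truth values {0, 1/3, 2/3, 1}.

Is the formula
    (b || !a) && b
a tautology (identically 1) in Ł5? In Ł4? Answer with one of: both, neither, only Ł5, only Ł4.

neither

In Ł5: at a = 0, b = 0 the value is 0 — not a tautology.
In Ł4: at a = 0, b = 0 the value is 0 — not a tautology.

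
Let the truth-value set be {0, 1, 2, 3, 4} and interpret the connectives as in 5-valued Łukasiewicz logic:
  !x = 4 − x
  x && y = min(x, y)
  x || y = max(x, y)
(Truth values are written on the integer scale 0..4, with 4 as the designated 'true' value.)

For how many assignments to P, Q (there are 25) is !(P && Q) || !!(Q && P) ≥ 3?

value 4: 10 assignments (counts)
value 3: 10 assignments (counts)
value 2: 5 assignments
So 20 of the 25 assignments meet the threshold.

20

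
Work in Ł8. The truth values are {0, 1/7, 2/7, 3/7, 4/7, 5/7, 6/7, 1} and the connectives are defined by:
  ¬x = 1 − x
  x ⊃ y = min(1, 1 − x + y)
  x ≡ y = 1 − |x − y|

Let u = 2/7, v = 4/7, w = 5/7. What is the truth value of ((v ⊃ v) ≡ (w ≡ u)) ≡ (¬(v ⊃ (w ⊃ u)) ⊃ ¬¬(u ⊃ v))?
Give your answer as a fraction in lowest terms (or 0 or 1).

4/7

v ⊃ v = 4/7 ⊃ 4/7 = 1
w ≡ u = 5/7 ≡ 2/7 = 4/7
(v ⊃ v) ≡ (w ≡ u) = 1 ≡ 4/7 = 4/7
w ⊃ u = 5/7 ⊃ 2/7 = 4/7
v ⊃ (w ⊃ u) = 4/7 ⊃ 4/7 = 1
¬(v ⊃ (w ⊃ u)) = ¬1 = 0
u ⊃ v = 2/7 ⊃ 4/7 = 1
¬(u ⊃ v) = ¬1 = 0
¬¬(u ⊃ v) = ¬0 = 1
¬(v ⊃ (w ⊃ u)) ⊃ ¬¬(u ⊃ v) = 0 ⊃ 1 = 1
((v ⊃ v) ≡ (w ≡ u)) ≡ (¬(v ⊃ (w ⊃ u)) ⊃ ¬¬(u ⊃ v)) = 4/7 ≡ 1 = 4/7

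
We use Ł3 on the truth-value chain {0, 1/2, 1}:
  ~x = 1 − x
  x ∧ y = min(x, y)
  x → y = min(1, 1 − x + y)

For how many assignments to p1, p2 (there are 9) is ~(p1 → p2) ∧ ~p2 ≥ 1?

p1 = 0, p2 = 0 ↦ 0  <
p1 = 0, p2 = 1/2 ↦ 0  <
p1 = 0, p2 = 1 ↦ 0  <
p1 = 1/2, p2 = 0 ↦ 1/2  <
p1 = 1/2, p2 = 1/2 ↦ 0  <
p1 = 1/2, p2 = 1 ↦ 0  <
p1 = 1, p2 = 0 ↦ 1  ≥
p1 = 1, p2 = 1/2 ↦ 1/2  <
p1 = 1, p2 = 1 ↦ 0  <
So 1 of the 9 assignments meets the threshold.

1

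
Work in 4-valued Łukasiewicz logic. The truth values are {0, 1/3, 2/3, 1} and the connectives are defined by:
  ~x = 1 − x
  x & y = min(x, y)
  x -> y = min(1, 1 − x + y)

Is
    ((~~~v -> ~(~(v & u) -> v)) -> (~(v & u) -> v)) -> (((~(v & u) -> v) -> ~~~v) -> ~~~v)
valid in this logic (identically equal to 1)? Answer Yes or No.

No

Counterexample: take u = 1/3, v = 1/3.
~v = ~1/3 = 2/3
~~v = ~2/3 = 1/3
~~~v = ~1/3 = 2/3
v & u = 1/3 & 1/3 = 1/3
~(v & u) = ~1/3 = 2/3
~(v & u) -> v = 2/3 -> 1/3 = 2/3
~(~(v & u) -> v) = ~2/3 = 1/3
~~~v -> ~(~(v & u) -> v) = 2/3 -> 1/3 = 2/3
v & u = 1/3 & 1/3 = 1/3
~(v & u) = ~1/3 = 2/3
~(v & u) -> v = 2/3 -> 1/3 = 2/3
(~~~v -> ~(~(v & u) -> v)) -> (~(v & u) -> v) = 2/3 -> 2/3 = 1
v & u = 1/3 & 1/3 = 1/3
~(v & u) = ~1/3 = 2/3
~(v & u) -> v = 2/3 -> 1/3 = 2/3
~v = ~1/3 = 2/3
~~v = ~2/3 = 1/3
~~~v = ~1/3 = 2/3
(~(v & u) -> v) -> ~~~v = 2/3 -> 2/3 = 1
~v = ~1/3 = 2/3
~~v = ~2/3 = 1/3
~~~v = ~1/3 = 2/3
((~(v & u) -> v) -> ~~~v) -> ~~~v = 1 -> 2/3 = 2/3
((~~~v -> ~(~(v & u) -> v)) -> (~(v & u) -> v)) -> (((~(v & u) -> v) -> ~~~v) -> ~~~v) = 1 -> 2/3 = 2/3
This gives 2/3 ≠ 1.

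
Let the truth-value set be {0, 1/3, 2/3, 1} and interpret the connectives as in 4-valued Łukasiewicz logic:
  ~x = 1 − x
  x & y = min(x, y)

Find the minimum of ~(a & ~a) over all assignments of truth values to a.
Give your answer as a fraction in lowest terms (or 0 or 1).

Take a = 1/3:
~a = ~1/3 = 2/3
a & ~a = 1/3 & 2/3 = 1/3
~(a & ~a) = ~1/3 = 2/3
No assignment yields a value below 2/3, so this is the minimum.

2/3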